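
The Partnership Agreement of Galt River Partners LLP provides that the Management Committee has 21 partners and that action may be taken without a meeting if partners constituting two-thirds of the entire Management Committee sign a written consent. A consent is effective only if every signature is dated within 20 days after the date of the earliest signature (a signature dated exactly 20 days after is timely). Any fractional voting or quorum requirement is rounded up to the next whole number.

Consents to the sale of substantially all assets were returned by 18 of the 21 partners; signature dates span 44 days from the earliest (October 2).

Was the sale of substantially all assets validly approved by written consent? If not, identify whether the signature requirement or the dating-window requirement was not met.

Signatures required: two-thirds of 21 — 2/3 of 21 = 14, so 14 needed; 18 signed. Sufficient.
Dating window: the latest signature is 44 days after the earliest; the limit is 20 days. Outside the window.

Not effective — dating-window requirement not satisfied.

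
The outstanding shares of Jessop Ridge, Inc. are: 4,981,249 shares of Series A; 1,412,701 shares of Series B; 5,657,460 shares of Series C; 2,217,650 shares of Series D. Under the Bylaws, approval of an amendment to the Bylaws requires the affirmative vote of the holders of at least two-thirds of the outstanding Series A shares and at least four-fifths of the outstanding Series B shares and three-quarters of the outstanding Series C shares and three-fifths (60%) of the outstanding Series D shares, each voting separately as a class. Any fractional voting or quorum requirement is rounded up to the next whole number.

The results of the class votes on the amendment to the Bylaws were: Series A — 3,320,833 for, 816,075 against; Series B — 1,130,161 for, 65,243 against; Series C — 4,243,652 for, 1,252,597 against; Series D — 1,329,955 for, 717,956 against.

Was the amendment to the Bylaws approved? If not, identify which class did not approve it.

Series A: 2/3 of 4981249 = 3320832.67, rounded up to 3320833; 3,320,833 required, 3,320,833 in favor — approved.
Series B: 4/5 of 1412701 = 1130160.80, rounded up to 1130161; 1,130,161 required, 1,130,161 in favor — approved.
Series C: 3/4 of 5657460 = 4243095; 4,243,095 required, 4,243,652 in favor — approved.
Series D: 3/5 of 2217650 = 1330590; 1,330,590 required, 1,329,955 in favor — not approved.

Not approved — the Series D shares did not give the required vote.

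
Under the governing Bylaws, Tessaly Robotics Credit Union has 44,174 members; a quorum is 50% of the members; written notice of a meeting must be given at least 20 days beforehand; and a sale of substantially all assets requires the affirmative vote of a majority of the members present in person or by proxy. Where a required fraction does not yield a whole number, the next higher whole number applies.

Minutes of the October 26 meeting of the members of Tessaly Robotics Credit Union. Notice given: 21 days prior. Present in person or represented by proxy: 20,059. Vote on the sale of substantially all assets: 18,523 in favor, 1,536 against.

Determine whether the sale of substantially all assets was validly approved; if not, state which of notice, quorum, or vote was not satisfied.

Invalid — quorum requirement not satisfied.

Notice: 21 days given; 20 required. Satisfied.
Quorum: 50% of 44,174 = 22,087; 20,059 present. Not satisfied.
Vote: requires a majority of those present (20,059); a majority of 20059 is 10030, so 10,030 needed; 18,523 in favor. Satisfied.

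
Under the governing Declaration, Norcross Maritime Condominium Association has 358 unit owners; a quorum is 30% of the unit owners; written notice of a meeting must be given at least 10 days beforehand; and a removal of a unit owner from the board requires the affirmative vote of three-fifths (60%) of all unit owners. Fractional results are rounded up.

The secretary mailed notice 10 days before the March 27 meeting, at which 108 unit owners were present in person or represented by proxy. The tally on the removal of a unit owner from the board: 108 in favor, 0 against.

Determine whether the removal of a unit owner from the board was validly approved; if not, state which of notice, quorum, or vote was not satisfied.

Notice: 10 days given; 10 required. Satisfied.
Quorum: 30% of 358 = 107.40, rounded up to 108; 108 present. Satisfied.
Vote: requires three-fifths of all unit owners (358); 3/5 of 358 = 214.80, rounded up to 215, so 215 needed; 108 in favor. Not satisfied.

Invalid — vote requirement not satisfied.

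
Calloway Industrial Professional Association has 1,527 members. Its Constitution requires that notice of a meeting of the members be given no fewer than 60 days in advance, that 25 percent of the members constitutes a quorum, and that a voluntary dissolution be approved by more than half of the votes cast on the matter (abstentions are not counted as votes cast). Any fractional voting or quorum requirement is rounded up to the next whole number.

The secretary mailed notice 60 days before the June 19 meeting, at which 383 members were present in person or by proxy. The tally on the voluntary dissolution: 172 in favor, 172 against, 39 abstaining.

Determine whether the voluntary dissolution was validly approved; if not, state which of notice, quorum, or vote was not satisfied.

Invalid — vote requirement not satisfied.

Notice: 60 days given; 60 required. Satisfied.
Quorum: 25% of 1,527 = 381.75, rounded up to 382; 383 present. Satisfied.
Vote: requires a majority of the votes cast (383 − 39 abstaining = 344); a majority of 344 is 173, so 173 needed; 172 in favor. Not satisfied.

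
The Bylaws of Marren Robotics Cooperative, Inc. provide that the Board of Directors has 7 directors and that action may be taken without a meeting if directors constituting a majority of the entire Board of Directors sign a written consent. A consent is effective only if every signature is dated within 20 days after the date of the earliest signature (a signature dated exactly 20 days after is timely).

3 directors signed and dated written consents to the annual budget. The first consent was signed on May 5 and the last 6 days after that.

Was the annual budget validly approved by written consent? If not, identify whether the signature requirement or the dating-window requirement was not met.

Not effective — insufficient signatures.

Signatures required: a majority of 7 — a majority of 7 is 4, so 4 needed; 3 signed. Insufficient.
Dating window: the latest signature is 6 days after the earliest; the limit is 20 days. Within the window.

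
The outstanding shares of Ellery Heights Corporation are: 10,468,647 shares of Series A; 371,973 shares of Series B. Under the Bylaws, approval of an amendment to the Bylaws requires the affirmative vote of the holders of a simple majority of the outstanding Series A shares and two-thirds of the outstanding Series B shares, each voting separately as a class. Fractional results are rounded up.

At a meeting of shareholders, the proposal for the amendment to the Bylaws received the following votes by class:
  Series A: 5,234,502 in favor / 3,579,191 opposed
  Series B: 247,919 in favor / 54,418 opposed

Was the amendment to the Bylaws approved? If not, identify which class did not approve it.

Not approved — the Series B shares did not give the required vote.

Series A: a majority of 10468647 is 5234324; 5,234,324 required, 5,234,502 in favor — approved.
Series B: 2/3 of 371973 = 247982; 247,982 required, 247,919 in favor — not approved.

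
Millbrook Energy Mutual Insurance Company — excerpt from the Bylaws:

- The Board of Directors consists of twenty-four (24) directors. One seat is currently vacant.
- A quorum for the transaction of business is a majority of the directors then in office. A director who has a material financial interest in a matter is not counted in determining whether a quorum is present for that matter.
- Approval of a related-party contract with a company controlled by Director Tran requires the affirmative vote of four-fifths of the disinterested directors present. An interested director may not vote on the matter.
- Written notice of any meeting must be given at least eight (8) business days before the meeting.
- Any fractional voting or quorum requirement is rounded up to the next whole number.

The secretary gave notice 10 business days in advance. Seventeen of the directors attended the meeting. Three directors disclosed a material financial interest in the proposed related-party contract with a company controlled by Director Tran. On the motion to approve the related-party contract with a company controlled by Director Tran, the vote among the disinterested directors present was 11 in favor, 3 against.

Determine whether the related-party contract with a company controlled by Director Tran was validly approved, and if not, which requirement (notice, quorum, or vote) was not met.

Notice: 10 business days given; 8 required (10 ≥ 8). Satisfied.
Quorum: 17 present, but the 3 interested directors do not count, leaving 14. Quorum is 12. Satisfied.
Vote: the related-party contract with a company controlled by Director Tran requires four-fifths of the disinterested directors present (17 − 3 = 14). 4/5 of 14 = 11.20, rounded up to 12, so 12 affirmative votes are needed; 11 voted in favor. Not satisfied.

Invalid — vote requirement not satisfied.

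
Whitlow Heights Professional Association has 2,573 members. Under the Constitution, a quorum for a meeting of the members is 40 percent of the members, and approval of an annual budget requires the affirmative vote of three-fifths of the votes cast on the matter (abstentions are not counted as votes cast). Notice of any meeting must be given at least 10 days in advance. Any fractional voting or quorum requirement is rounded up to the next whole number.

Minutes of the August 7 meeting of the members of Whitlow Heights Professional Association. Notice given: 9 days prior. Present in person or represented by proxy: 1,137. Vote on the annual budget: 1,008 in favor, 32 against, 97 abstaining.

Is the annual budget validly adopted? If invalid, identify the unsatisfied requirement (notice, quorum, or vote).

Invalid — notice requirement not satisfied.

Notice: 9 days given; 10 required. Not satisfied.
Quorum: 40% of 2,573 = 1,029.20, rounded up to 1,030; 1,137 present. Satisfied.
Vote: requires three-fifths of the votes cast (1,137 − 97 abstaining = 1,040); 3/5 of 1040 = 624, so 624 needed; 1,008 in favor. Satisfied.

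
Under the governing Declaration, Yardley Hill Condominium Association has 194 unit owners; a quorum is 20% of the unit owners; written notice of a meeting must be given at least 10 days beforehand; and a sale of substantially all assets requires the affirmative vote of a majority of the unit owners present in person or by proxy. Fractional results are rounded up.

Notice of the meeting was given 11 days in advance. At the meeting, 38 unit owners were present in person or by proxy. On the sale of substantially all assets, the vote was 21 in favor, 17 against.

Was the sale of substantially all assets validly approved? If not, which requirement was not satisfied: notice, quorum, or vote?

Notice: 11 days given; 10 required. Satisfied.
Quorum: 20% of 194 = 38.80, rounded up to 39; 38 present. Not satisfied.
Vote: requires a majority of those present (38); a majority of 38 is 20, so 20 needed; 21 in favor. Satisfied.

Invalid — quorum requirement not satisfied.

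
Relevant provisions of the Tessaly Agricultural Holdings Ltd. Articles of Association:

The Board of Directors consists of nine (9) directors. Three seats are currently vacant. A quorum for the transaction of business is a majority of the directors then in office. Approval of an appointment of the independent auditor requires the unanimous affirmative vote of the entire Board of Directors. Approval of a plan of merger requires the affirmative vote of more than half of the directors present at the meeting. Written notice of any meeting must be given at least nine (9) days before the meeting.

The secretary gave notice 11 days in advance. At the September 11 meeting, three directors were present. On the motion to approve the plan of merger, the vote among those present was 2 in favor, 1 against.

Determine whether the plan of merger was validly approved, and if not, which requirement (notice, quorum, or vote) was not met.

Notice: 11 days given; 9 required (11 ≥ 9). Satisfied.
Quorum: 3 present; quorum is 4. Not satisfied.
Vote: the plan of merger requires a majority of the directors present (3). A majority of 3 is 2, so 2 affirmative votes are needed; 2 voted in favor. Satisfied. (Moot — without a quorum no business can be validly transacted.)

Invalid — quorum requirement not satisfied.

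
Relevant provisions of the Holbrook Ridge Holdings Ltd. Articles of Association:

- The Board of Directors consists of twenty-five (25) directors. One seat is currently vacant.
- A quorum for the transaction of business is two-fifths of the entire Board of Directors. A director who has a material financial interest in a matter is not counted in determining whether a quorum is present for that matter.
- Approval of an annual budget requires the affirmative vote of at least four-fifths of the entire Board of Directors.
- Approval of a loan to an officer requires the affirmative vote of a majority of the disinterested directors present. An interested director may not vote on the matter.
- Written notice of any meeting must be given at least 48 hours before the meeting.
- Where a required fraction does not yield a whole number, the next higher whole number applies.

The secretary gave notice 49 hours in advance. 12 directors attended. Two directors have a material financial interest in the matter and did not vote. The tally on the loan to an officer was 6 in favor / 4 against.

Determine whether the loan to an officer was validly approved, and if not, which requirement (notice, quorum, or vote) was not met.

Valid — all requirements satisfied.

Notice: 49 hours given; 48 required (49 ≥ 48). Satisfied.
Quorum: 12 present, but the 2 interested directors do not count, leaving 10. Quorum is 10. Satisfied.
Vote: the loan to an officer requires a majority of the disinterested directors present (12 − 2 = 10). A majority of 10 is 6, so 6 affirmative votes are needed; 6 voted in favor. Satisfied.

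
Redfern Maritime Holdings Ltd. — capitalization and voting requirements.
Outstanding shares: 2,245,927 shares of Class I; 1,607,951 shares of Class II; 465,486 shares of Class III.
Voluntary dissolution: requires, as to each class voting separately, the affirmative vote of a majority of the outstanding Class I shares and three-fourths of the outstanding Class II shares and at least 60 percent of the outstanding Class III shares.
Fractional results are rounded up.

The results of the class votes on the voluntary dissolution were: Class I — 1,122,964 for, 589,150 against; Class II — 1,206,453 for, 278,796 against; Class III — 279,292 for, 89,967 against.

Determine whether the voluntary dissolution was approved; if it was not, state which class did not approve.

Class I: a majority of 2245927 is 1122964; 1,122,964 required, 1,122,964 in favor — approved.
Class II: 3/4 of 1607951 = 1205963.25, rounded up to 1205964; 1,205,964 required, 1,206,453 in favor — approved.
Class III: 3/5 of 465486 = 279291.60, rounded up to 279292; 279,292 required, 279,292 in favor — approved.

Approved — every class gave the required vote.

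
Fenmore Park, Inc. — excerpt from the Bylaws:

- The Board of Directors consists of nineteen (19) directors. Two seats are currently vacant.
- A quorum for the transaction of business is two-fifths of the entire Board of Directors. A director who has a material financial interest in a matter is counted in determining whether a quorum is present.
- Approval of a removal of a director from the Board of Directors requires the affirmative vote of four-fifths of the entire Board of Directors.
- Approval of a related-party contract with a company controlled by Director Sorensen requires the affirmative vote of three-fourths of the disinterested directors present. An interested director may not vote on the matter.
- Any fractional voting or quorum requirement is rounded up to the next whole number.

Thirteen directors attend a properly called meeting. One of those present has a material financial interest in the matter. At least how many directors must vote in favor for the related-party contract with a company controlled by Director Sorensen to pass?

9

The related-party contract with a company controlled by Director Sorensen requires three-fourths of the disinterested directors present (13 − 1 = 12).
3/4 of 12 = 9.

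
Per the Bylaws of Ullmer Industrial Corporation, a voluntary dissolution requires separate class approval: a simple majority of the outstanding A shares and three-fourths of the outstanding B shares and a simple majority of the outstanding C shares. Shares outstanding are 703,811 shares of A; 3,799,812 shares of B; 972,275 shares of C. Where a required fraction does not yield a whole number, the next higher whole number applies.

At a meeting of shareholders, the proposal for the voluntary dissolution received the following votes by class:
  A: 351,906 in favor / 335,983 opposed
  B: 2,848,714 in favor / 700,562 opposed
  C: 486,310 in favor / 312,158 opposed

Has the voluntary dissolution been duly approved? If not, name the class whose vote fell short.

Not approved — the B shares did not give the required vote.

A: a majority of 703811 is 351906; 351,906 required, 351,906 in favor — approved.
B: 3/4 of 3799812 = 2849859; 2,849,859 required, 2,848,714 in favor — not approved.
C: a majority of 972275 is 486138; 486,138 required, 486,310 in favor — approved.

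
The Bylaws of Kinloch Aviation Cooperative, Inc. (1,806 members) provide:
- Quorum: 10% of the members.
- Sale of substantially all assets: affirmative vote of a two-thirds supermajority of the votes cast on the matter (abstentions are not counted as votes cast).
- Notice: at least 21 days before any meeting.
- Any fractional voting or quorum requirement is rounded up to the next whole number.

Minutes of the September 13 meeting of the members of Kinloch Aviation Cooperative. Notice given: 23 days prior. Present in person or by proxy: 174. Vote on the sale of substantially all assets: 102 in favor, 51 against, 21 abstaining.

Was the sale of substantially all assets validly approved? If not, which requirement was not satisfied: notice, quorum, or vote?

Invalid — quorum requirement not satisfied.

Notice: 23 days given; 21 required. Satisfied.
Quorum: 10% of 1,806 = 180.60, rounded up to 181; 174 present. Not satisfied.
Vote: requires two-thirds of the votes cast (174 − 21 abstaining = 153); 2/3 of 153 = 102, so 102 needed; 102 in favor. Satisfied.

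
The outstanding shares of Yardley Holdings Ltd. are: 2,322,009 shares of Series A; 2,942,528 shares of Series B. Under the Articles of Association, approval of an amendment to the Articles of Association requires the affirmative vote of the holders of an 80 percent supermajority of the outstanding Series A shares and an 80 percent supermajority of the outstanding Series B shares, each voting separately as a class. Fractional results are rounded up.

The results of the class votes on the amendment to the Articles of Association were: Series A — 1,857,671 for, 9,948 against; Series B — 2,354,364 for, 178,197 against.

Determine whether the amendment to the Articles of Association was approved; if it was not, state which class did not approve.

Series A: 4/5 of 2322009 = 1857607.20, rounded up to 1857608; 1,857,608 required, 1,857,671 in favor — approved.
Series B: 4/5 of 2942528 = 2354022.40, rounded up to 2354023; 2,354,023 required, 2,354,364 in favor — approved.

Approved — every class gave the required vote.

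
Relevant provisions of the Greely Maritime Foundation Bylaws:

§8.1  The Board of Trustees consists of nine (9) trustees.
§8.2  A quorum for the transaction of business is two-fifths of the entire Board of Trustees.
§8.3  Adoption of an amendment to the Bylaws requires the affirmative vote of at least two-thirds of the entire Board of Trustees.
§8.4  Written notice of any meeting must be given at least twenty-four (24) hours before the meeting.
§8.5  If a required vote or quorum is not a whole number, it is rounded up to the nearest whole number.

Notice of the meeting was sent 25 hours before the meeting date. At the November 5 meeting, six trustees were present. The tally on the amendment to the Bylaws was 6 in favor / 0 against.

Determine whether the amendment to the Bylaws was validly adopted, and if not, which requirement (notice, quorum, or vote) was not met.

Valid — all requirements satisfied.

Notice: 25 hours given; 24 required (25 ≥ 24). Satisfied.
Quorum: 6 present; quorum is 4. Satisfied.
Vote: the amendment to the Bylaws requires two-thirds of the entire Board of Trustees (9). 2/3 of 9 = 6, so 6 affirmative votes are needed; 6 voted in favor. Satisfied.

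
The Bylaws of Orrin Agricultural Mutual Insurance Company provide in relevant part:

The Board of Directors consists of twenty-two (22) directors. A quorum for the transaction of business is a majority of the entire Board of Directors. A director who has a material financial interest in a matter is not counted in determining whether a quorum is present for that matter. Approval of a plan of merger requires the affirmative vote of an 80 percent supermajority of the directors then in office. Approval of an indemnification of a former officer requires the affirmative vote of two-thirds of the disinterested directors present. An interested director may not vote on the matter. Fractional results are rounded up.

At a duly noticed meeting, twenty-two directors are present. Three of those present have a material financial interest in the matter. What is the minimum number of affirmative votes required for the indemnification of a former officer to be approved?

The indemnification of a former officer requires two-thirds of the disinterested directors present (22 − 3 = 19).
2/3 of 19 = 12.67, rounded up to 13.

13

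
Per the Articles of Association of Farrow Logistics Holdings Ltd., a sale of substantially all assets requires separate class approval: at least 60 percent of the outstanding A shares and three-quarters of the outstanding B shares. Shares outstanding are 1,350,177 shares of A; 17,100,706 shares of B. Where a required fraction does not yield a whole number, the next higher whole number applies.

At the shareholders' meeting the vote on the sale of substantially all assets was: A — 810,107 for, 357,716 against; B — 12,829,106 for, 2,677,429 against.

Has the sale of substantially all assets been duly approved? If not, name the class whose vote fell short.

Approved — every class gave the required vote.

A: 3/5 of 1350177 = 810106.20, rounded up to 810107; 810,107 required, 810,107 in favor — approved.
B: 3/4 of 17100706 = 12825529.50, rounded up to 12825530; 12,825,530 required, 12,829,106 in favor — approved.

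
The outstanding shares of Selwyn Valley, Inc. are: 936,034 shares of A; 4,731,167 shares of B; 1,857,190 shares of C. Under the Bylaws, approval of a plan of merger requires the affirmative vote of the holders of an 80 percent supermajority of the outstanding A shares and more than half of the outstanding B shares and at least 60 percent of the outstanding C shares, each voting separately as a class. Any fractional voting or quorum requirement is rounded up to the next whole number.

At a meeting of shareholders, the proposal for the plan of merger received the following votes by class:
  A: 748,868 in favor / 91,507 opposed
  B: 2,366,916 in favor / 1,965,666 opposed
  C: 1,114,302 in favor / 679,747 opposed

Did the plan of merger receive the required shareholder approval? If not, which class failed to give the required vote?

A: 4/5 of 936034 = 748827.20, rounded up to 748828; 748,828 required, 748,868 in favor — approved.
B: a majority of 4731167 is 2365584; 2,365,584 required, 2,366,916 in favor — approved.
C: 3/5 of 1857190 = 1114314; 1,114,314 required, 1,114,302 in favor — not approved.

Not approved — the C shares did not give the required vote.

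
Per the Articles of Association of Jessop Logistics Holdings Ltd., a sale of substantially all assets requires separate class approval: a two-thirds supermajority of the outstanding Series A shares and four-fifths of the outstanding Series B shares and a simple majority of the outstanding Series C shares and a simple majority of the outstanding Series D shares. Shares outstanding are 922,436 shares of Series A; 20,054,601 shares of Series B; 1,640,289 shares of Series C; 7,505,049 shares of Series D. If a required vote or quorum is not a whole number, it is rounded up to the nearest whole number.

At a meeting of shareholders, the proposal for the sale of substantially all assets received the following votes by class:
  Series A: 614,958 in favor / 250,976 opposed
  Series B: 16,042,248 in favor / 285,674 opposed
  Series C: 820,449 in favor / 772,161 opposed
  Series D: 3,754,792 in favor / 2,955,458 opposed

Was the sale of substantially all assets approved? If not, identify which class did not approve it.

Not approved — the Series B shares did not give the required vote.

Series A: 2/3 of 922436 = 614957.33, rounded up to 614958; 614,958 required, 614,958 in favor — approved.
Series B: 4/5 of 20054601 = 16043680.80, rounded up to 16043681; 16,043,681 required, 16,042,248 in favor — not approved.
Series C: a majority of 1640289 is 820145; 820,145 required, 820,449 in favor — approved.
Series D: a majority of 7505049 is 3752525; 3,752,525 required, 3,754,792 in favor — approved.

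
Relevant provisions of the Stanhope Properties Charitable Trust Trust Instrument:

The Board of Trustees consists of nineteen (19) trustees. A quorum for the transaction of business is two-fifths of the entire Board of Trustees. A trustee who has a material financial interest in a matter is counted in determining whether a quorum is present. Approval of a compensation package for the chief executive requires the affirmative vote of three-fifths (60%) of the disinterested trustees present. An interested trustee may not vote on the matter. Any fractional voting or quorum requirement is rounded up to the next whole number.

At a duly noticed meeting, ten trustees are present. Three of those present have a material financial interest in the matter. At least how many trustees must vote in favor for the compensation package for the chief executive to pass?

5

The compensation package for the chief executive requires three-fifths of the disinterested trustees present (10 − 3 = 7).
3/5 of 7 = 4.20, rounded up to 5.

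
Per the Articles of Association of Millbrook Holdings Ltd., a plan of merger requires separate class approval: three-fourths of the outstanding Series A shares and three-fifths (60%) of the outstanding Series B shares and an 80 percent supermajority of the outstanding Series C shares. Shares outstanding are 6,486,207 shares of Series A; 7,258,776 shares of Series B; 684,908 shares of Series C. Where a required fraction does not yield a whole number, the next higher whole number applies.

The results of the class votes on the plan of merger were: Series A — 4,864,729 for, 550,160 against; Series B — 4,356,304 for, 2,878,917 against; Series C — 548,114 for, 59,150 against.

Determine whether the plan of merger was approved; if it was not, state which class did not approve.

Series A: 3/4 of 6486207 = 4864655.25, rounded up to 4864656; 4,864,656 required, 4,864,729 in favor — approved.
Series B: 3/5 of 7258776 = 4355265.60, rounded up to 4355266; 4,355,266 required, 4,356,304 in favor — approved.
Series C: 4/5 of 684908 = 547926.40, rounded up to 547927; 547,927 required, 548,114 in favor — approved.

Approved — every class gave the required vote.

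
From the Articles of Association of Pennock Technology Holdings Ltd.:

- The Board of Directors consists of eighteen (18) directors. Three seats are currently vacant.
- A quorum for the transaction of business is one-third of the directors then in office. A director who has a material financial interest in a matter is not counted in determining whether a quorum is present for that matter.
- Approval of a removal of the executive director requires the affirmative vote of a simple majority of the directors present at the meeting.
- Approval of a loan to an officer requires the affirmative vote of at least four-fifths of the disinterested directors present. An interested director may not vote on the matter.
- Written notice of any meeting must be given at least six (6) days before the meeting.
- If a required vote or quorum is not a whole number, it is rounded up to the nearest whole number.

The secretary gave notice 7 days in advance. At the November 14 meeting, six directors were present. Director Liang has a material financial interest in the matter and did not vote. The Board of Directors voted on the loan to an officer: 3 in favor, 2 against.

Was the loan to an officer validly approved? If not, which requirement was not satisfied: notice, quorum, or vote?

Notice: 7 days given; 6 required (7 ≥ 6). Satisfied.
Quorum: 6 present, but the 1 interested director does not count, leaving 5. Quorum is 5. Satisfied.
Vote: the loan to an officer requires four-fifths of the disinterested directors present (6 − 1 = 5). 4/5 of 5 = 4, so 4 affirmative votes are needed; 3 voted in favor. Not satisfied.

Invalid — vote requirement not satisfied.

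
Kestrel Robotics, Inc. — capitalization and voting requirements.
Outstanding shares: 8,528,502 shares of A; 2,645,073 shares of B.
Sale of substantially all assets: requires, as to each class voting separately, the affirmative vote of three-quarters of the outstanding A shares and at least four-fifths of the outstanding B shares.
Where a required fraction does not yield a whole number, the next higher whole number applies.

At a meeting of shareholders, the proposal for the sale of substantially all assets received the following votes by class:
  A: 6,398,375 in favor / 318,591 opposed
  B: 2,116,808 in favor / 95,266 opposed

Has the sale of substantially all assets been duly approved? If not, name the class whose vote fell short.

Approved — every class gave the required vote.

A: 3/4 of 8528502 = 6396376.50, rounded up to 6396377; 6,396,377 required, 6,398,375 in favor — approved.
B: 4/5 of 2645073 = 2116058.40, rounded up to 2116059; 2,116,059 required, 2,116,808 in favor — approved.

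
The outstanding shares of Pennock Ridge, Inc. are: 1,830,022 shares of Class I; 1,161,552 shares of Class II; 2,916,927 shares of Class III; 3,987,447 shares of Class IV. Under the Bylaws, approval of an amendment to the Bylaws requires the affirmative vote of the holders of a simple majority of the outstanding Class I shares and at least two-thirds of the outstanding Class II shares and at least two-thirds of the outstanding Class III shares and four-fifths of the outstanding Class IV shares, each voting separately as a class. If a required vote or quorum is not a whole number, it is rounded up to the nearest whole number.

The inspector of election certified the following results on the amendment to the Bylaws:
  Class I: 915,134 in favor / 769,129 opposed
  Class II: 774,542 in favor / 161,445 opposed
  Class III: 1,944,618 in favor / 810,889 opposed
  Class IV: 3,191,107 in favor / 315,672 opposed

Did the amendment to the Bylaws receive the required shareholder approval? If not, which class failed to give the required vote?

Approved — every class gave the required vote.

Class I: a majority of 1830022 is 915012; 915,012 required, 915,134 in favor — approved.
Class II: 2/3 of 1161552 = 774368; 774,368 required, 774,542 in favor — approved.
Class III: 2/3 of 2916927 = 1944618; 1,944,618 required, 1,944,618 in favor — approved.
Class IV: 4/5 of 3987447 = 3189957.60, rounded up to 3189958; 3,189,958 required, 3,191,107 in favor — approved.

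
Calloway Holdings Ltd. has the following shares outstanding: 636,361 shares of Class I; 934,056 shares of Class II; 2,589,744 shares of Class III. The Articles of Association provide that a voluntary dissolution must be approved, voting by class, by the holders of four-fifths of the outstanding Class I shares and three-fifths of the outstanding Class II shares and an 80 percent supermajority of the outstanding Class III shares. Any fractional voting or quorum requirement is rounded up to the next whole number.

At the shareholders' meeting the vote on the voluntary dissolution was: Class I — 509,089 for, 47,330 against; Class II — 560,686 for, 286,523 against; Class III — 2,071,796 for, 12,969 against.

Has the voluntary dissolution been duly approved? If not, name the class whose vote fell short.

Approved — every class gave the required vote.

Class I: 4/5 of 636361 = 509088.80, rounded up to 509089; 509,089 required, 509,089 in favor — approved.
Class II: 3/5 of 934056 = 560433.60, rounded up to 560434; 560,434 required, 560,686 in favor — approved.
Class III: 4/5 of 2589744 = 2071795.20, rounded up to 2071796; 2,071,796 required, 2,071,796 in favor — approved.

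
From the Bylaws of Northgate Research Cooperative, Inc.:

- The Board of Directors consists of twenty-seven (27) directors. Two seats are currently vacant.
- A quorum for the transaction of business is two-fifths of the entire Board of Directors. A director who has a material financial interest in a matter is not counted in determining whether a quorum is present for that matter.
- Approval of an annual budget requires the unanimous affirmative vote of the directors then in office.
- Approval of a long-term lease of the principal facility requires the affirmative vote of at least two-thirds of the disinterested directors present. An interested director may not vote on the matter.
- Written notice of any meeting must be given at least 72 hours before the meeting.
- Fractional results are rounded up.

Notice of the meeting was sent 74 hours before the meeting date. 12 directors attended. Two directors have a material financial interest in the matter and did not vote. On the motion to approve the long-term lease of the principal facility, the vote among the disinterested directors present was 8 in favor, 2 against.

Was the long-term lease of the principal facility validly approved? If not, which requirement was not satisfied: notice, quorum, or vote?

Notice: 74 hours given; 72 required (74 ≥ 72). Satisfied.
Quorum: 12 present, but the 2 interested directors do not count, leaving 10. Quorum is 11. Not satisfied.
Vote: the long-term lease of the principal facility requires two-thirds of the disinterested directors present (12 − 2 = 10). 2/3 of 10 = 6.67, rounded up to 7, so 7 affirmative votes are needed; 8 voted in favor. Satisfied. (Moot — without a quorum no business can be validly transacted.)

Invalid — quorum requirement not satisfied.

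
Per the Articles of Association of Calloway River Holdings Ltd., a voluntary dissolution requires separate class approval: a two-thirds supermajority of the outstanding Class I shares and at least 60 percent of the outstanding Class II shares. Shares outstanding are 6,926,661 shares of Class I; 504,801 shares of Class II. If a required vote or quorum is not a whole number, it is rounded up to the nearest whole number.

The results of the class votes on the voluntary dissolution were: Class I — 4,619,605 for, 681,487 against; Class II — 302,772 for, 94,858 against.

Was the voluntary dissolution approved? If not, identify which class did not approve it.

Class I: 2/3 of 6926661 = 4617774; 4,617,774 required, 4,619,605 in favor — approved.
Class II: 3/5 of 504801 = 302880.60, rounded up to 302881; 302,881 required, 302,772 in favor — not approved.

Not approved — the Class II shares did not give the required vote.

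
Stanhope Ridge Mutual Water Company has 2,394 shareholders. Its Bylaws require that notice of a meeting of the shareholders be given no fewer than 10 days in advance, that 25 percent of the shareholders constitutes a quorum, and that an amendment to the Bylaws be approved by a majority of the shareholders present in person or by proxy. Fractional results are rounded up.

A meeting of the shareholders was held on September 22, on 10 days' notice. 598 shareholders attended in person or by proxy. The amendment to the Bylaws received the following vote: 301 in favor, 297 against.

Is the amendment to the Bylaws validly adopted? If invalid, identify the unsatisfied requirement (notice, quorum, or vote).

Invalid — quorum requirement not satisfied.

Notice: 10 days given; 10 required. Satisfied.
Quorum: 25% of 2,394 = 598.50, rounded up to 599; 598 present. Not satisfied.
Vote: requires a majority of those present (598); a majority of 598 is 300, so 300 needed; 301 in favor. Satisfied.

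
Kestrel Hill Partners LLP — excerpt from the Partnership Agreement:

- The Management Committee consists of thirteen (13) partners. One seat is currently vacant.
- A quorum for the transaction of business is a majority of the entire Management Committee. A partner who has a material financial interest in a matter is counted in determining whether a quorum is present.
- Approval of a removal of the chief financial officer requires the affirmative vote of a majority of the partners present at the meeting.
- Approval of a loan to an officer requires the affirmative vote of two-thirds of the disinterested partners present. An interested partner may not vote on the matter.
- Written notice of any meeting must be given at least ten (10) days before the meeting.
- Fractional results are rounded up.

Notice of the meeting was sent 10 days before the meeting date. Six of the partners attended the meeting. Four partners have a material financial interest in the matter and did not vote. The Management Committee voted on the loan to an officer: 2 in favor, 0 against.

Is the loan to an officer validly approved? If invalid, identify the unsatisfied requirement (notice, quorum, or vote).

Invalid — quorum requirement not satisfied.

Notice: 10 days given; 10 required (10 ≥ 10). Satisfied.
Quorum: 6 present (interested partners count toward quorum); quorum is 7. Not satisfied.
Vote: the loan to an officer requires two-thirds of the disinterested partners present (6 − 4 = 2). 2/3 of 2 = 1.33, rounded up to 2, so 2 affirmative votes are needed; 2 voted in favor. Satisfied. (Moot — without a quorum no business can be validly transacted.)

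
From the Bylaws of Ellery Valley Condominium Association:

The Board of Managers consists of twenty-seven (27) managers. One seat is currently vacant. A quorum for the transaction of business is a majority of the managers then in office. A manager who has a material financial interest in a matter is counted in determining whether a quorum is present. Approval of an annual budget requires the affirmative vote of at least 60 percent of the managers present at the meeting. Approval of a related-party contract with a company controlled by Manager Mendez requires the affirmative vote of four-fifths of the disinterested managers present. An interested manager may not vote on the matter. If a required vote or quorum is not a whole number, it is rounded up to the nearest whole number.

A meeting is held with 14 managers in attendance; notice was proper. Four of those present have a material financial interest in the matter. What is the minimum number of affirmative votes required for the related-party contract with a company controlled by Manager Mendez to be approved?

The related-party contract with a company controlled by Manager Mendez requires four-fifths of the disinterested managers present (14 − 4 = 10).
4/5 of 10 = 8.

8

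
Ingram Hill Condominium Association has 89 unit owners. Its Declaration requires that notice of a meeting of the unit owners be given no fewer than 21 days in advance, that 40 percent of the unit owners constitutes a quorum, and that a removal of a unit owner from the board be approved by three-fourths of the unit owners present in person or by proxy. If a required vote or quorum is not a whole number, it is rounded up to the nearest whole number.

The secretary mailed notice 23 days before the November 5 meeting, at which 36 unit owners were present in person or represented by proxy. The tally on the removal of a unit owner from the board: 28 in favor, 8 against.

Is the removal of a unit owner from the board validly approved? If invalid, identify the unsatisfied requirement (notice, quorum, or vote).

Notice: 23 days given; 21 required. Satisfied.
Quorum: 40% of 89 = 35.60, rounded up to 36; 36 present. Satisfied.
Vote: requires three-fourths of those present (36); 3/4 of 36 = 27, so 27 needed; 28 in favor. Satisfied.

Valid — all requirements satisfied.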